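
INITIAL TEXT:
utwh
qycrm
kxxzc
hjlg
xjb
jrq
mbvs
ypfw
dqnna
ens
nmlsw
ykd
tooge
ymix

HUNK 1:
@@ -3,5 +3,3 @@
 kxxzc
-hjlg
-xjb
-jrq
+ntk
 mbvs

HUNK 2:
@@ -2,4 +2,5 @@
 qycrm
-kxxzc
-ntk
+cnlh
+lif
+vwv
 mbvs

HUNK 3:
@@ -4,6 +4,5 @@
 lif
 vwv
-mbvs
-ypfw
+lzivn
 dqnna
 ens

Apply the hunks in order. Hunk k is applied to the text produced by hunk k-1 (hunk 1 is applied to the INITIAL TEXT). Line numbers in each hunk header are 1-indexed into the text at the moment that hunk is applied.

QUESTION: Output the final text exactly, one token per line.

Answer: utwh
qycrm
cnlh
lif
vwv
lzivn
dqnna
ens
nmlsw
ykd
tooge
ymix

Derivation:
Hunk 1: at line 3 remove [hjlg,xjb,jrq] add [ntk] -> 12 lines: utwh qycrm kxxzc ntk mbvs ypfw dqnna ens nmlsw ykd tooge ymix
Hunk 2: at line 2 remove [kxxzc,ntk] add [cnlh,lif,vwv] -> 13 lines: utwh qycrm cnlh lif vwv mbvs ypfw dqnna ens nmlsw ykd tooge ymix
Hunk 3: at line 4 remove [mbvs,ypfw] add [lzivn] -> 12 lines: utwh qycrm cnlh lif vwv lzivn dqnna ens nmlsw ykd tooge ymix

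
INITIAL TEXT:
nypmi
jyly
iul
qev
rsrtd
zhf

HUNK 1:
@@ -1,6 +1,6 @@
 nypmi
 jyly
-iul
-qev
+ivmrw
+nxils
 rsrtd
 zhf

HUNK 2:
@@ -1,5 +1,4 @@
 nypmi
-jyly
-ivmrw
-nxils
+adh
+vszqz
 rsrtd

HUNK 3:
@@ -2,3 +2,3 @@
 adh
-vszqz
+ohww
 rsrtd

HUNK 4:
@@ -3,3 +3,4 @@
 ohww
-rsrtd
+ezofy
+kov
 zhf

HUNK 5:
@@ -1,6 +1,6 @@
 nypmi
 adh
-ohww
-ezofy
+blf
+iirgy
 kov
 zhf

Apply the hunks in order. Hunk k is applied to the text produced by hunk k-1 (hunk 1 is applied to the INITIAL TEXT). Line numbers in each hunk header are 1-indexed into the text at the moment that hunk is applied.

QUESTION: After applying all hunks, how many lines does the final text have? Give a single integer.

Hunk 1: at line 1 remove [iul,qev] add [ivmrw,nxils] -> 6 lines: nypmi jyly ivmrw nxils rsrtd zhf
Hunk 2: at line 1 remove [jyly,ivmrw,nxils] add [adh,vszqz] -> 5 lines: nypmi adh vszqz rsrtd zhf
Hunk 3: at line 2 remove [vszqz] add [ohww] -> 5 lines: nypmi adh ohww rsrtd zhf
Hunk 4: at line 3 remove [rsrtd] add [ezofy,kov] -> 6 lines: nypmi adh ohww ezofy kov zhf
Hunk 5: at line 1 remove [ohww,ezofy] add [blf,iirgy] -> 6 lines: nypmi adh blf iirgy kov zhf
Final line count: 6

Answer: 6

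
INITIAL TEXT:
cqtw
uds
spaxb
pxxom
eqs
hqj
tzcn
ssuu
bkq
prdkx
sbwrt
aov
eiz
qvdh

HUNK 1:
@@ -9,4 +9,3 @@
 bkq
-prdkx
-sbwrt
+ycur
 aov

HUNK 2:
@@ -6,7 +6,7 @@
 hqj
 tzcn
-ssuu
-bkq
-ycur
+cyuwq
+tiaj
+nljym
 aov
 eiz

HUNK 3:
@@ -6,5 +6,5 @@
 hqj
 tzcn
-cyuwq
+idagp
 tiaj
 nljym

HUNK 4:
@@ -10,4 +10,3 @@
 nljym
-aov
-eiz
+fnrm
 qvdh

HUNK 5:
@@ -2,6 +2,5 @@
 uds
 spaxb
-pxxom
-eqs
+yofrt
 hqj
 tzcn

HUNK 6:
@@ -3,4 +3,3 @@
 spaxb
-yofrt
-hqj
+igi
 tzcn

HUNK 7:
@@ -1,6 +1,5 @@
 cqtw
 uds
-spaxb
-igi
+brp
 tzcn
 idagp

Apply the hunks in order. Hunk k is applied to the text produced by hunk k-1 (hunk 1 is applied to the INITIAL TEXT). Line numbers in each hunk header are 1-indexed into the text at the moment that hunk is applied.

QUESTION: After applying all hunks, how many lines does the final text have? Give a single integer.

Hunk 1: at line 9 remove [prdkx,sbwrt] add [ycur] -> 13 lines: cqtw uds spaxb pxxom eqs hqj tzcn ssuu bkq ycur aov eiz qvdh
Hunk 2: at line 6 remove [ssuu,bkq,ycur] add [cyuwq,tiaj,nljym] -> 13 lines: cqtw uds spaxb pxxom eqs hqj tzcn cyuwq tiaj nljym aov eiz qvdh
Hunk 3: at line 6 remove [cyuwq] add [idagp] -> 13 lines: cqtw uds spaxb pxxom eqs hqj tzcn idagp tiaj nljym aov eiz qvdh
Hunk 4: at line 10 remove [aov,eiz] add [fnrm] -> 12 lines: cqtw uds spaxb pxxom eqs hqj tzcn idagp tiaj nljym fnrm qvdh
Hunk 5: at line 2 remove [pxxom,eqs] add [yofrt] -> 11 lines: cqtw uds spaxb yofrt hqj tzcn idagp tiaj nljym fnrm qvdh
Hunk 6: at line 3 remove [yofrt,hqj] add [igi] -> 10 lines: cqtw uds spaxb igi tzcn idagp tiaj nljym fnrm qvdh
Hunk 7: at line 1 remove [spaxb,igi] add [brp] -> 9 lines: cqtw uds brp tzcn idagp tiaj nljym fnrm qvdh
Final line count: 9

Answer: 9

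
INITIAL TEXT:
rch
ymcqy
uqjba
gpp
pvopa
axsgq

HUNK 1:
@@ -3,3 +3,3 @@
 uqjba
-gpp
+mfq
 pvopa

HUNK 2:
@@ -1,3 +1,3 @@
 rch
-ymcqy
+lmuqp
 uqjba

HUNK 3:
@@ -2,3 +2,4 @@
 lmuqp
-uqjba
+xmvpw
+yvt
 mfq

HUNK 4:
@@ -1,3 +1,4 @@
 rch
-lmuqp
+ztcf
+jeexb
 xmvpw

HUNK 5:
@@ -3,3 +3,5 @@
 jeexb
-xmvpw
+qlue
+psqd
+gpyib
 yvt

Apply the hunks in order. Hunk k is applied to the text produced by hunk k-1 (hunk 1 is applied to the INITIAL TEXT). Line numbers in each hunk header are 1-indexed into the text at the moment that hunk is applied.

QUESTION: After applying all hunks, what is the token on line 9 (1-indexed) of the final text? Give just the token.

Answer: pvopa

Derivation:
Hunk 1: at line 3 remove [gpp] add [mfq] -> 6 lines: rch ymcqy uqjba mfq pvopa axsgq
Hunk 2: at line 1 remove [ymcqy] add [lmuqp] -> 6 lines: rch lmuqp uqjba mfq pvopa axsgq
Hunk 3: at line 2 remove [uqjba] add [xmvpw,yvt] -> 7 lines: rch lmuqp xmvpw yvt mfq pvopa axsgq
Hunk 4: at line 1 remove [lmuqp] add [ztcf,jeexb] -> 8 lines: rch ztcf jeexb xmvpw yvt mfq pvopa axsgq
Hunk 5: at line 3 remove [xmvpw] add [qlue,psqd,gpyib] -> 10 lines: rch ztcf jeexb qlue psqd gpyib yvt mfq pvopa axsgq
Final line 9: pvopa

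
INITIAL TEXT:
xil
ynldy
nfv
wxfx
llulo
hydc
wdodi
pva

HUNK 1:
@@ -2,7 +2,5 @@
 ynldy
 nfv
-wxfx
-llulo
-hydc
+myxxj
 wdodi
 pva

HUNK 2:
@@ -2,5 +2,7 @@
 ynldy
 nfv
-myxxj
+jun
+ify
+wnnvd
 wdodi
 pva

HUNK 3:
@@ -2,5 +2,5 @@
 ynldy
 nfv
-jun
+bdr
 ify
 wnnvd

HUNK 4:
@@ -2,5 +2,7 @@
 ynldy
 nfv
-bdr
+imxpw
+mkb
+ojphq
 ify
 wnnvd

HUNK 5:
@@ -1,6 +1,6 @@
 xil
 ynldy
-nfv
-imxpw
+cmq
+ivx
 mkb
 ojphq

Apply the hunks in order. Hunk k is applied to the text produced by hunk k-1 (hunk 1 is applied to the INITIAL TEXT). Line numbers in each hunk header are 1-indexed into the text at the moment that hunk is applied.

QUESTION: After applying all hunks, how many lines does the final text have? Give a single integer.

Hunk 1: at line 2 remove [wxfx,llulo,hydc] add [myxxj] -> 6 lines: xil ynldy nfv myxxj wdodi pva
Hunk 2: at line 2 remove [myxxj] add [jun,ify,wnnvd] -> 8 lines: xil ynldy nfv jun ify wnnvd wdodi pva
Hunk 3: at line 2 remove [jun] add [bdr] -> 8 lines: xil ynldy nfv bdr ify wnnvd wdodi pva
Hunk 4: at line 2 remove [bdr] add [imxpw,mkb,ojphq] -> 10 lines: xil ynldy nfv imxpw mkb ojphq ify wnnvd wdodi pva
Hunk 5: at line 1 remove [nfv,imxpw] add [cmq,ivx] -> 10 lines: xil ynldy cmq ivx mkb ojphq ify wnnvd wdodi pva
Final line count: 10

Answer: 10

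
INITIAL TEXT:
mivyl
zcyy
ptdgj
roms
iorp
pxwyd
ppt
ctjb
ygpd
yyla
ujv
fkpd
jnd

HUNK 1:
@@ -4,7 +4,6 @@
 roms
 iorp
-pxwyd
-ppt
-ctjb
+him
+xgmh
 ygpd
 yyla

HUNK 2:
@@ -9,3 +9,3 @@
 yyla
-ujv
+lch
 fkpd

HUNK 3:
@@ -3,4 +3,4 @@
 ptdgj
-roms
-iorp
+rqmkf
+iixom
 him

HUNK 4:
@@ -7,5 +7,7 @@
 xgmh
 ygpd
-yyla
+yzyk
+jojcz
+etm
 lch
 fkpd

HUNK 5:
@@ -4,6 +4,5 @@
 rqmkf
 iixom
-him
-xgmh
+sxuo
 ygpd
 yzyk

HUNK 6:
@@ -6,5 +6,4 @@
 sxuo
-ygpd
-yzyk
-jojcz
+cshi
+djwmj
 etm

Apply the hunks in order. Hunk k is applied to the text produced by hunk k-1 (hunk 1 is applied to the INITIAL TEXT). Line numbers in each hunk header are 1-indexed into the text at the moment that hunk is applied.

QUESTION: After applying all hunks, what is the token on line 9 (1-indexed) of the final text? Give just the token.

Hunk 1: at line 4 remove [pxwyd,ppt,ctjb] add [him,xgmh] -> 12 lines: mivyl zcyy ptdgj roms iorp him xgmh ygpd yyla ujv fkpd jnd
Hunk 2: at line 9 remove [ujv] add [lch] -> 12 lines: mivyl zcyy ptdgj roms iorp him xgmh ygpd yyla lch fkpd jnd
Hunk 3: at line 3 remove [roms,iorp] add [rqmkf,iixom] -> 12 lines: mivyl zcyy ptdgj rqmkf iixom him xgmh ygpd yyla lch fkpd jnd
Hunk 4: at line 7 remove [yyla] add [yzyk,jojcz,etm] -> 14 lines: mivyl zcyy ptdgj rqmkf iixom him xgmh ygpd yzyk jojcz etm lch fkpd jnd
Hunk 5: at line 4 remove [him,xgmh] add [sxuo] -> 13 lines: mivyl zcyy ptdgj rqmkf iixom sxuo ygpd yzyk jojcz etm lch fkpd jnd
Hunk 6: at line 6 remove [ygpd,yzyk,jojcz] add [cshi,djwmj] -> 12 lines: mivyl zcyy ptdgj rqmkf iixom sxuo cshi djwmj etm lch fkpd jnd
Final line 9: etm

Answer: etm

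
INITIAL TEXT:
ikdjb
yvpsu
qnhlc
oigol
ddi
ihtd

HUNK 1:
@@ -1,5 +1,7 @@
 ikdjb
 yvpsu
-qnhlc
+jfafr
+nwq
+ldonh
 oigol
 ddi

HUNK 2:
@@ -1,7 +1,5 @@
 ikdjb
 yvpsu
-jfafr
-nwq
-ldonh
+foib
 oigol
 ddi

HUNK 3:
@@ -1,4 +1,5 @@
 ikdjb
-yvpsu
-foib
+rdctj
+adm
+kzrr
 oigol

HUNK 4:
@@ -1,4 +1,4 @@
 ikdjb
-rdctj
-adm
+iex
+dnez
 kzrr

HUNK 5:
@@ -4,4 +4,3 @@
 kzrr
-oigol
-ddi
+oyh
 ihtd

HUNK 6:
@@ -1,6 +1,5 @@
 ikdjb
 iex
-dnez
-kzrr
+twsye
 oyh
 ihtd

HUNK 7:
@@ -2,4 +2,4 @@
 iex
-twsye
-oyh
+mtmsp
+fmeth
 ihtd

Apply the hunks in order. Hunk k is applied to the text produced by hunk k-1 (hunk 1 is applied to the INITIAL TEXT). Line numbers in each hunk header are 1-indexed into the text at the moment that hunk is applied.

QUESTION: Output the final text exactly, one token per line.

Hunk 1: at line 1 remove [qnhlc] add [jfafr,nwq,ldonh] -> 8 lines: ikdjb yvpsu jfafr nwq ldonh oigol ddi ihtd
Hunk 2: at line 1 remove [jfafr,nwq,ldonh] add [foib] -> 6 lines: ikdjb yvpsu foib oigol ddi ihtd
Hunk 3: at line 1 remove [yvpsu,foib] add [rdctj,adm,kzrr] -> 7 lines: ikdjb rdctj adm kzrr oigol ddi ihtd
Hunk 4: at line 1 remove [rdctj,adm] add [iex,dnez] -> 7 lines: ikdjb iex dnez kzrr oigol ddi ihtd
Hunk 5: at line 4 remove [oigol,ddi] add [oyh] -> 6 lines: ikdjb iex dnez kzrr oyh ihtd
Hunk 6: at line 1 remove [dnez,kzrr] add [twsye] -> 5 lines: ikdjb iex twsye oyh ihtd
Hunk 7: at line 2 remove [twsye,oyh] add [mtmsp,fmeth] -> 5 lines: ikdjb iex mtmsp fmeth ihtd

Answer: ikdjb
iex
mtmsp
fmeth
ihtd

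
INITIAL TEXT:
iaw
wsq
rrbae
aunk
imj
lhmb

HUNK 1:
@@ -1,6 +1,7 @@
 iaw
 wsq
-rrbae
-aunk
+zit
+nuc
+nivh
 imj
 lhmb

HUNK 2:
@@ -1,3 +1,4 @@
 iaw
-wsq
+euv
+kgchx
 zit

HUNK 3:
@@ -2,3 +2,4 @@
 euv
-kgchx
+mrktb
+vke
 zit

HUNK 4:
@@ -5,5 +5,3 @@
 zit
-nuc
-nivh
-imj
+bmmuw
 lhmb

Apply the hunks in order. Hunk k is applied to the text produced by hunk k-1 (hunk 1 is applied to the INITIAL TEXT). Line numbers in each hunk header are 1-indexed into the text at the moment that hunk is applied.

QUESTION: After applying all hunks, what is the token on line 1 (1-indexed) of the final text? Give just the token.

Hunk 1: at line 1 remove [rrbae,aunk] add [zit,nuc,nivh] -> 7 lines: iaw wsq zit nuc nivh imj lhmb
Hunk 2: at line 1 remove [wsq] add [euv,kgchx] -> 8 lines: iaw euv kgchx zit nuc nivh imj lhmb
Hunk 3: at line 2 remove [kgchx] add [mrktb,vke] -> 9 lines: iaw euv mrktb vke zit nuc nivh imj lhmb
Hunk 4: at line 5 remove [nuc,nivh,imj] add [bmmuw] -> 7 lines: iaw euv mrktb vke zit bmmuw lhmb
Final line 1: iaw

Answer: iaw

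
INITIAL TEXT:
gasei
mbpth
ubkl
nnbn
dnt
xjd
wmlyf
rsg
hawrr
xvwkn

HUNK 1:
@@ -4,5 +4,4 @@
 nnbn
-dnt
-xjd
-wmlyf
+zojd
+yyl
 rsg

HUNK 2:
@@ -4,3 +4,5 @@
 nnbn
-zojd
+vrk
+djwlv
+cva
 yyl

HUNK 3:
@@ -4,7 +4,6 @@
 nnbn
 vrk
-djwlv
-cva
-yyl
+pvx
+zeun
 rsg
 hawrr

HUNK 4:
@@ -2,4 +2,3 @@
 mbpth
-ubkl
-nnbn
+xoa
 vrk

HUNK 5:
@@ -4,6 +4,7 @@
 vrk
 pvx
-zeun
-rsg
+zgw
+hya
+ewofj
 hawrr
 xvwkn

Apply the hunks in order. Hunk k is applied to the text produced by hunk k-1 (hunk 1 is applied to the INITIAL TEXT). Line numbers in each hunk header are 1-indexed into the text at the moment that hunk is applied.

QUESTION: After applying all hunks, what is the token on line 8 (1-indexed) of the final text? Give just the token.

Answer: ewofj

Derivation:
Hunk 1: at line 4 remove [dnt,xjd,wmlyf] add [zojd,yyl] -> 9 lines: gasei mbpth ubkl nnbn zojd yyl rsg hawrr xvwkn
Hunk 2: at line 4 remove [zojd] add [vrk,djwlv,cva] -> 11 lines: gasei mbpth ubkl nnbn vrk djwlv cva yyl rsg hawrr xvwkn
Hunk 3: at line 4 remove [djwlv,cva,yyl] add [pvx,zeun] -> 10 lines: gasei mbpth ubkl nnbn vrk pvx zeun rsg hawrr xvwkn
Hunk 4: at line 2 remove [ubkl,nnbn] add [xoa] -> 9 lines: gasei mbpth xoa vrk pvx zeun rsg hawrr xvwkn
Hunk 5: at line 4 remove [zeun,rsg] add [zgw,hya,ewofj] -> 10 lines: gasei mbpth xoa vrk pvx zgw hya ewofj hawrr xvwkn
Final line 8: ewofj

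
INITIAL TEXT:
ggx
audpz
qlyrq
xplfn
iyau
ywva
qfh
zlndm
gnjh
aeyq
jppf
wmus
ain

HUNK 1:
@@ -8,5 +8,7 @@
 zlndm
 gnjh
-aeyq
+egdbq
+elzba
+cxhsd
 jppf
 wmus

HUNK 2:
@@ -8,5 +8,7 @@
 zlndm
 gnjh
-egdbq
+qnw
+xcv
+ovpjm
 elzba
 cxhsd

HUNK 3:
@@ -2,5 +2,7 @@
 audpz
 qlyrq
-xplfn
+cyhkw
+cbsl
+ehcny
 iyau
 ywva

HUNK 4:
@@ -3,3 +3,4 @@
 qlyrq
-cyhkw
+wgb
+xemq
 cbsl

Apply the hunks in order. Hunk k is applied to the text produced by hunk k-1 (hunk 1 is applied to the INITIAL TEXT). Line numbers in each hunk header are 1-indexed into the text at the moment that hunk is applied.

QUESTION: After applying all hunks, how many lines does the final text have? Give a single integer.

Hunk 1: at line 8 remove [aeyq] add [egdbq,elzba,cxhsd] -> 15 lines: ggx audpz qlyrq xplfn iyau ywva qfh zlndm gnjh egdbq elzba cxhsd jppf wmus ain
Hunk 2: at line 8 remove [egdbq] add [qnw,xcv,ovpjm] -> 17 lines: ggx audpz qlyrq xplfn iyau ywva qfh zlndm gnjh qnw xcv ovpjm elzba cxhsd jppf wmus ain
Hunk 3: at line 2 remove [xplfn] add [cyhkw,cbsl,ehcny] -> 19 lines: ggx audpz qlyrq cyhkw cbsl ehcny iyau ywva qfh zlndm gnjh qnw xcv ovpjm elzba cxhsd jppf wmus ain
Hunk 4: at line 3 remove [cyhkw] add [wgb,xemq] -> 20 lines: ggx audpz qlyrq wgb xemq cbsl ehcny iyau ywva qfh zlndm gnjh qnw xcv ovpjm elzba cxhsd jppf wmus ain
Final line count: 20

Answer: 20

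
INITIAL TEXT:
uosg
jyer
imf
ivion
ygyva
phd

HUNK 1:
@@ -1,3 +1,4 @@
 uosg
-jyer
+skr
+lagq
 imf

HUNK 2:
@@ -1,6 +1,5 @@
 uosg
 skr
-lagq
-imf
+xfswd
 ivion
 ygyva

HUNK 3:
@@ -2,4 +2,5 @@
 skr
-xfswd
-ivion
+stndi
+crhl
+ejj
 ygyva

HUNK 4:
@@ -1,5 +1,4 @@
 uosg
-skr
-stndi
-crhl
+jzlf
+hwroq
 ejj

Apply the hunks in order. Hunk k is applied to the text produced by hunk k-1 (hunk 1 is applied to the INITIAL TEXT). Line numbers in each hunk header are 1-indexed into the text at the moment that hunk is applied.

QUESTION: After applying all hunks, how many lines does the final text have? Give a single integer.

Hunk 1: at line 1 remove [jyer] add [skr,lagq] -> 7 lines: uosg skr lagq imf ivion ygyva phd
Hunk 2: at line 1 remove [lagq,imf] add [xfswd] -> 6 lines: uosg skr xfswd ivion ygyva phd
Hunk 3: at line 2 remove [xfswd,ivion] add [stndi,crhl,ejj] -> 7 lines: uosg skr stndi crhl ejj ygyva phd
Hunk 4: at line 1 remove [skr,stndi,crhl] add [jzlf,hwroq] -> 6 lines: uosg jzlf hwroq ejj ygyva phd
Final line count: 6

Answer: 6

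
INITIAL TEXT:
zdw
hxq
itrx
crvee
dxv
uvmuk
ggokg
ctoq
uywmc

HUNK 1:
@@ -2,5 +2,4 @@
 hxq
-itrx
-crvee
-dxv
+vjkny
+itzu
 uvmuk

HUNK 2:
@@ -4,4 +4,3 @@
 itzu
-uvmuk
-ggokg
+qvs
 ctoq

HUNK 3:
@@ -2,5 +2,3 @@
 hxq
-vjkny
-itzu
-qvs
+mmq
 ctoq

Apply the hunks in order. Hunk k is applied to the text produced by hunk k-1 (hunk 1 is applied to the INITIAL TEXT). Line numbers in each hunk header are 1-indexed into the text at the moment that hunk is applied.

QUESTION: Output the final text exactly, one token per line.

Answer: zdw
hxq
mmq
ctoq
uywmc

Derivation:
Hunk 1: at line 2 remove [itrx,crvee,dxv] add [vjkny,itzu] -> 8 lines: zdw hxq vjkny itzu uvmuk ggokg ctoq uywmc
Hunk 2: at line 4 remove [uvmuk,ggokg] add [qvs] -> 7 lines: zdw hxq vjkny itzu qvs ctoq uywmc
Hunk 3: at line 2 remove [vjkny,itzu,qvs] add [mmq] -> 5 lines: zdw hxq mmq ctoq uywmc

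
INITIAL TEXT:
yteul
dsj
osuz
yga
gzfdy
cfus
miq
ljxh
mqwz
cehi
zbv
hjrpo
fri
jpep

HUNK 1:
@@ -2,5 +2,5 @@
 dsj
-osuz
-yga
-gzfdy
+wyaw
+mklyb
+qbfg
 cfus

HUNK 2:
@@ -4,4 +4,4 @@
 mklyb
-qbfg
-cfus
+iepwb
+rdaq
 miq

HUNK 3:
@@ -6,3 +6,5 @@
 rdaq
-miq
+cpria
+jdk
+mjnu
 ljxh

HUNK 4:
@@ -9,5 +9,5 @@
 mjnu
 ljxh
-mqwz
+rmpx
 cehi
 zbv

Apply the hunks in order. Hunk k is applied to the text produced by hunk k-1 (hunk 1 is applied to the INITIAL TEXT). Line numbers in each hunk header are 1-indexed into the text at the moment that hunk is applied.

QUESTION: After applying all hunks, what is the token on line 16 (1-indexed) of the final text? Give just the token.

Answer: jpep

Derivation:
Hunk 1: at line 2 remove [osuz,yga,gzfdy] add [wyaw,mklyb,qbfg] -> 14 lines: yteul dsj wyaw mklyb qbfg cfus miq ljxh mqwz cehi zbv hjrpo fri jpep
Hunk 2: at line 4 remove [qbfg,cfus] add [iepwb,rdaq] -> 14 lines: yteul dsj wyaw mklyb iepwb rdaq miq ljxh mqwz cehi zbv hjrpo fri jpep
Hunk 3: at line 6 remove [miq] add [cpria,jdk,mjnu] -> 16 lines: yteul dsj wyaw mklyb iepwb rdaq cpria jdk mjnu ljxh mqwz cehi zbv hjrpo fri jpep
Hunk 4: at line 9 remove [mqwz] add [rmpx] -> 16 lines: yteul dsj wyaw mklyb iepwb rdaq cpria jdk mjnu ljxh rmpx cehi zbv hjrpo fri jpep
Final line 16: jpep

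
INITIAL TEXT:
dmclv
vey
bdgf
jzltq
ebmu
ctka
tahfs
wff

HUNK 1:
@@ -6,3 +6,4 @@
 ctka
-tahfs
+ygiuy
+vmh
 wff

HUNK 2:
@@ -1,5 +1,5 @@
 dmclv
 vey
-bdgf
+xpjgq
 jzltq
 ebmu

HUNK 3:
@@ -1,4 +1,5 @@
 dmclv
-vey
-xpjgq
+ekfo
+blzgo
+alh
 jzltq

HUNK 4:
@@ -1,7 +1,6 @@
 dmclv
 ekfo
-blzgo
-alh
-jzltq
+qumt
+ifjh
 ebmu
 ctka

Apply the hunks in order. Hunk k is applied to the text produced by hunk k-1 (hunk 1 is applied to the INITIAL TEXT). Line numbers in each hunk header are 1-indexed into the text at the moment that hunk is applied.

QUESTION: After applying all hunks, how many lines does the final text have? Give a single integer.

Hunk 1: at line 6 remove [tahfs] add [ygiuy,vmh] -> 9 lines: dmclv vey bdgf jzltq ebmu ctka ygiuy vmh wff
Hunk 2: at line 1 remove [bdgf] add [xpjgq] -> 9 lines: dmclv vey xpjgq jzltq ebmu ctka ygiuy vmh wff
Hunk 3: at line 1 remove [vey,xpjgq] add [ekfo,blzgo,alh] -> 10 lines: dmclv ekfo blzgo alh jzltq ebmu ctka ygiuy vmh wff
Hunk 4: at line 1 remove [blzgo,alh,jzltq] add [qumt,ifjh] -> 9 lines: dmclv ekfo qumt ifjh ebmu ctka ygiuy vmh wff
Final line count: 9

Answer: 9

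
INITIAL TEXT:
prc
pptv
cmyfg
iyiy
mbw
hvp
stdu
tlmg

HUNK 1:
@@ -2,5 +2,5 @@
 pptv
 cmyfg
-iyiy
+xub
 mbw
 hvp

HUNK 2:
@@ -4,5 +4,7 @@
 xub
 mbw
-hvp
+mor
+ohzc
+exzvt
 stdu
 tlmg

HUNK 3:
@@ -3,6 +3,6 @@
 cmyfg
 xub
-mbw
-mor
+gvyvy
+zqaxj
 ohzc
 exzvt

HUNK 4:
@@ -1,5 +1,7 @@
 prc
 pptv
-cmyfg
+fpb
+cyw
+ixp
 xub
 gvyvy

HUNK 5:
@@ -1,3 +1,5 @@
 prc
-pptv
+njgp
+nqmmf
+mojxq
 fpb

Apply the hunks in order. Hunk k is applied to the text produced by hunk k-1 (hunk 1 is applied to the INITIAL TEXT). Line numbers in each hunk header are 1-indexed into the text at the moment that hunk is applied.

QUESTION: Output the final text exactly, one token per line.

Hunk 1: at line 2 remove [iyiy] add [xub] -> 8 lines: prc pptv cmyfg xub mbw hvp stdu tlmg
Hunk 2: at line 4 remove [hvp] add [mor,ohzc,exzvt] -> 10 lines: prc pptv cmyfg xub mbw mor ohzc exzvt stdu tlmg
Hunk 3: at line 3 remove [mbw,mor] add [gvyvy,zqaxj] -> 10 lines: prc pptv cmyfg xub gvyvy zqaxj ohzc exzvt stdu tlmg
Hunk 4: at line 1 remove [cmyfg] add [fpb,cyw,ixp] -> 12 lines: prc pptv fpb cyw ixp xub gvyvy zqaxj ohzc exzvt stdu tlmg
Hunk 5: at line 1 remove [pptv] add [njgp,nqmmf,mojxq] -> 14 lines: prc njgp nqmmf mojxq fpb cyw ixp xub gvyvy zqaxj ohzc exzvt stdu tlmg

Answer: prc
njgp
nqmmf
mojxq
fpb
cyw
ixp
xub
gvyvy
zqaxj
ohzc
exzvt
stdu
tlmg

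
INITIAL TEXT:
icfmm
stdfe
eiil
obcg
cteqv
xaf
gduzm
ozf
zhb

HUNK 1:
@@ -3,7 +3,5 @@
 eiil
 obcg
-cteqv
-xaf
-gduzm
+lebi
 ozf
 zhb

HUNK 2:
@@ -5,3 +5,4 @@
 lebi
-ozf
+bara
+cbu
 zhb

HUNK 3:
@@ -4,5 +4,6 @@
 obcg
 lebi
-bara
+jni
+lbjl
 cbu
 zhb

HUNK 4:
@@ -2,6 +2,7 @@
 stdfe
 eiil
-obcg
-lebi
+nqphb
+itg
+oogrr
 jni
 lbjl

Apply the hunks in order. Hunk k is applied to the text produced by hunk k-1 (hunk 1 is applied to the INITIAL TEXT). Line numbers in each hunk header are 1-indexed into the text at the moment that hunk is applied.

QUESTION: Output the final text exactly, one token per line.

Hunk 1: at line 3 remove [cteqv,xaf,gduzm] add [lebi] -> 7 lines: icfmm stdfe eiil obcg lebi ozf zhb
Hunk 2: at line 5 remove [ozf] add [bara,cbu] -> 8 lines: icfmm stdfe eiil obcg lebi bara cbu zhb
Hunk 3: at line 4 remove [bara] add [jni,lbjl] -> 9 lines: icfmm stdfe eiil obcg lebi jni lbjl cbu zhb
Hunk 4: at line 2 remove [obcg,lebi] add [nqphb,itg,oogrr] -> 10 lines: icfmm stdfe eiil nqphb itg oogrr jni lbjl cbu zhb

Answer: icfmm
stdfe
eiil
nqphb
itg
oogrr
jni
lbjl
cbu
zhb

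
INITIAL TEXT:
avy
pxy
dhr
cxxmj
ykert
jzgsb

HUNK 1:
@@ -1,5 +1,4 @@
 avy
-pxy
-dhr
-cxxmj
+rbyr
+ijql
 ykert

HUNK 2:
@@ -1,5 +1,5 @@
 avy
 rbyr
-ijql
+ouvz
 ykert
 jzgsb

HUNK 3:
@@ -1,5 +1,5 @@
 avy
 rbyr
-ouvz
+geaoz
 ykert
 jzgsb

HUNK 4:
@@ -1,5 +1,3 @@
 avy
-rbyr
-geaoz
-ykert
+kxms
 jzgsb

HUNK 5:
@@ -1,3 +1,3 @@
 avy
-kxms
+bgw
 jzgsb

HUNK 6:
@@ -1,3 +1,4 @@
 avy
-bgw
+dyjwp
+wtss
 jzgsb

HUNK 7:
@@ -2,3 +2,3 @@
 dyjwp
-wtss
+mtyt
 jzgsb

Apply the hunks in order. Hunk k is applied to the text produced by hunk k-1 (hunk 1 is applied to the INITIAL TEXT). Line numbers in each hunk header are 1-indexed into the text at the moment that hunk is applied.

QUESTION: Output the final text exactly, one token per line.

Hunk 1: at line 1 remove [pxy,dhr,cxxmj] add [rbyr,ijql] -> 5 lines: avy rbyr ijql ykert jzgsb
Hunk 2: at line 1 remove [ijql] add [ouvz] -> 5 lines: avy rbyr ouvz ykert jzgsb
Hunk 3: at line 1 remove [ouvz] add [geaoz] -> 5 lines: avy rbyr geaoz ykert jzgsb
Hunk 4: at line 1 remove [rbyr,geaoz,ykert] add [kxms] -> 3 lines: avy kxms jzgsb
Hunk 5: at line 1 remove [kxms] add [bgw] -> 3 lines: avy bgw jzgsb
Hunk 6: at line 1 remove [bgw] add [dyjwp,wtss] -> 4 lines: avy dyjwp wtss jzgsb
Hunk 7: at line 2 remove [wtss] add [mtyt] -> 4 lines: avy dyjwp mtyt jzgsb

Answer: avy
dyjwp
mtyt
jzgsb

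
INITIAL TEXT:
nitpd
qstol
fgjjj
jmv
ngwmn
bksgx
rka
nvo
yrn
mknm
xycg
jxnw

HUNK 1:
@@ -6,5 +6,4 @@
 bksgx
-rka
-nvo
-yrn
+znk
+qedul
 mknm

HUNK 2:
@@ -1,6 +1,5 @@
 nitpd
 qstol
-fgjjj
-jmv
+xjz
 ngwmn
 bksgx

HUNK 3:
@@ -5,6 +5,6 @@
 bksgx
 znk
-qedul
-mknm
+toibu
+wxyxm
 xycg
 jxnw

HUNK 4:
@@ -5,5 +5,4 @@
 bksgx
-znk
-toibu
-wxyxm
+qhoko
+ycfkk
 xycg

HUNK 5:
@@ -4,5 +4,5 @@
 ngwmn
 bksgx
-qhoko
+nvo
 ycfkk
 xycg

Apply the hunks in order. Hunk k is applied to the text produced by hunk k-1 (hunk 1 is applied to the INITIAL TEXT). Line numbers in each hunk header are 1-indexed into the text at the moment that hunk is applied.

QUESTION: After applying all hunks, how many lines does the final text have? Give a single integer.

Hunk 1: at line 6 remove [rka,nvo,yrn] add [znk,qedul] -> 11 lines: nitpd qstol fgjjj jmv ngwmn bksgx znk qedul mknm xycg jxnw
Hunk 2: at line 1 remove [fgjjj,jmv] add [xjz] -> 10 lines: nitpd qstol xjz ngwmn bksgx znk qedul mknm xycg jxnw
Hunk 3: at line 5 remove [qedul,mknm] add [toibu,wxyxm] -> 10 lines: nitpd qstol xjz ngwmn bksgx znk toibu wxyxm xycg jxnw
Hunk 4: at line 5 remove [znk,toibu,wxyxm] add [qhoko,ycfkk] -> 9 lines: nitpd qstol xjz ngwmn bksgx qhoko ycfkk xycg jxnw
Hunk 5: at line 4 remove [qhoko] add [nvo] -> 9 lines: nitpd qstol xjz ngwmn bksgx nvo ycfkk xycg jxnw
Final line count: 9

Answer: 9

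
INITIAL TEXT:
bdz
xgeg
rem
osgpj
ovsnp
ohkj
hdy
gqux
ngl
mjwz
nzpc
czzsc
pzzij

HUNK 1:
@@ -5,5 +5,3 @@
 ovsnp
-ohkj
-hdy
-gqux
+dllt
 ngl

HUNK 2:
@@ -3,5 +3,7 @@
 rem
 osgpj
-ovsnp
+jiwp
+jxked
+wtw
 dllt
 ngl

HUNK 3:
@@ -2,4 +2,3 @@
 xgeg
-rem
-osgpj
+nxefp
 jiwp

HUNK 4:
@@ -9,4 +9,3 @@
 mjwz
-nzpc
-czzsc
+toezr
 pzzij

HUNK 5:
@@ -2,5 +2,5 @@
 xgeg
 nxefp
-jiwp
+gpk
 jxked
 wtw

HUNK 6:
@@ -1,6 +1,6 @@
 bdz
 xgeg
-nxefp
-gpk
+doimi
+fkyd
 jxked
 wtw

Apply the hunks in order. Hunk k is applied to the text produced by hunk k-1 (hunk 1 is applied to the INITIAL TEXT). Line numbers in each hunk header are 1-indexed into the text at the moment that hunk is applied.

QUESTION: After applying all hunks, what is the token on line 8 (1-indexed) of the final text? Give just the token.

Answer: ngl

Derivation:
Hunk 1: at line 5 remove [ohkj,hdy,gqux] add [dllt] -> 11 lines: bdz xgeg rem osgpj ovsnp dllt ngl mjwz nzpc czzsc pzzij
Hunk 2: at line 3 remove [ovsnp] add [jiwp,jxked,wtw] -> 13 lines: bdz xgeg rem osgpj jiwp jxked wtw dllt ngl mjwz nzpc czzsc pzzij
Hunk 3: at line 2 remove [rem,osgpj] add [nxefp] -> 12 lines: bdz xgeg nxefp jiwp jxked wtw dllt ngl mjwz nzpc czzsc pzzij
Hunk 4: at line 9 remove [nzpc,czzsc] add [toezr] -> 11 lines: bdz xgeg nxefp jiwp jxked wtw dllt ngl mjwz toezr pzzij
Hunk 5: at line 2 remove [jiwp] add [gpk] -> 11 lines: bdz xgeg nxefp gpk jxked wtw dllt ngl mjwz toezr pzzij
Hunk 6: at line 1 remove [nxefp,gpk] add [doimi,fkyd] -> 11 lines: bdz xgeg doimi fkyd jxked wtw dllt ngl mjwz toezr pzzij
Final line 8: ngl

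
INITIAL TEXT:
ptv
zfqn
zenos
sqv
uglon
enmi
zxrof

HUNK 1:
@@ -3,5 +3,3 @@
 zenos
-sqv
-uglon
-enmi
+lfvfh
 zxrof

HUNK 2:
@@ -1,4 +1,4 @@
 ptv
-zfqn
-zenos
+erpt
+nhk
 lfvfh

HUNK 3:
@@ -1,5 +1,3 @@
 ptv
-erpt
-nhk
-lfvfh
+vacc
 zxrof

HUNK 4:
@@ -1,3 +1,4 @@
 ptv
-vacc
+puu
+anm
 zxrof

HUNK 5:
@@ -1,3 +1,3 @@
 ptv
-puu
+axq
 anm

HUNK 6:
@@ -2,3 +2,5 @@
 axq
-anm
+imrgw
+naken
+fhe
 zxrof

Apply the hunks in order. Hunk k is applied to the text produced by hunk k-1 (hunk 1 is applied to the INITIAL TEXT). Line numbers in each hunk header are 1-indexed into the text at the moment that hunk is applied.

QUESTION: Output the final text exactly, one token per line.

Hunk 1: at line 3 remove [sqv,uglon,enmi] add [lfvfh] -> 5 lines: ptv zfqn zenos lfvfh zxrof
Hunk 2: at line 1 remove [zfqn,zenos] add [erpt,nhk] -> 5 lines: ptv erpt nhk lfvfh zxrof
Hunk 3: at line 1 remove [erpt,nhk,lfvfh] add [vacc] -> 3 lines: ptv vacc zxrof
Hunk 4: at line 1 remove [vacc] add [puu,anm] -> 4 lines: ptv puu anm zxrof
Hunk 5: at line 1 remove [puu] add [axq] -> 4 lines: ptv axq anm zxrof
Hunk 6: at line 2 remove [anm] add [imrgw,naken,fhe] -> 6 lines: ptv axq imrgw naken fhe zxrof

Answer: ptv
axq
imrgw
naken
fhe
zxrof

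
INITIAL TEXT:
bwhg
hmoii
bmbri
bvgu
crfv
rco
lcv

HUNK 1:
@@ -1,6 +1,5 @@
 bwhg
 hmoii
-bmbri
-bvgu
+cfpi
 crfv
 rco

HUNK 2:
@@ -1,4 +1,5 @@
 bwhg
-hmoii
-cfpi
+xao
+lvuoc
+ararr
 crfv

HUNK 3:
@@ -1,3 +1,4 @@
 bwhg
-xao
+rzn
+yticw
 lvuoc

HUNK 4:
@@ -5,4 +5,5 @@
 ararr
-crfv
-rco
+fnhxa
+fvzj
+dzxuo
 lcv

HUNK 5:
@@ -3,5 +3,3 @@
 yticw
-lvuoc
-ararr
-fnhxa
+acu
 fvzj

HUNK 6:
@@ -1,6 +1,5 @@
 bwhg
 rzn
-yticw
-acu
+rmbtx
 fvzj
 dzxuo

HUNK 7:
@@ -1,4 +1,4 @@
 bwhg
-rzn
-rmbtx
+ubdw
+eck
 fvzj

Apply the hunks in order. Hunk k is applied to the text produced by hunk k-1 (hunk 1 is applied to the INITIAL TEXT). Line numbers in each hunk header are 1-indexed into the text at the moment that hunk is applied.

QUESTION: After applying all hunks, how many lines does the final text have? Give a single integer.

Hunk 1: at line 1 remove [bmbri,bvgu] add [cfpi] -> 6 lines: bwhg hmoii cfpi crfv rco lcv
Hunk 2: at line 1 remove [hmoii,cfpi] add [xao,lvuoc,ararr] -> 7 lines: bwhg xao lvuoc ararr crfv rco lcv
Hunk 3: at line 1 remove [xao] add [rzn,yticw] -> 8 lines: bwhg rzn yticw lvuoc ararr crfv rco lcv
Hunk 4: at line 5 remove [crfv,rco] add [fnhxa,fvzj,dzxuo] -> 9 lines: bwhg rzn yticw lvuoc ararr fnhxa fvzj dzxuo lcv
Hunk 5: at line 3 remove [lvuoc,ararr,fnhxa] add [acu] -> 7 lines: bwhg rzn yticw acu fvzj dzxuo lcv
Hunk 6: at line 1 remove [yticw,acu] add [rmbtx] -> 6 lines: bwhg rzn rmbtx fvzj dzxuo lcv
Hunk 7: at line 1 remove [rzn,rmbtx] add [ubdw,eck] -> 6 lines: bwhg ubdw eck fvzj dzxuo lcv
Final line count: 6

Answer: 6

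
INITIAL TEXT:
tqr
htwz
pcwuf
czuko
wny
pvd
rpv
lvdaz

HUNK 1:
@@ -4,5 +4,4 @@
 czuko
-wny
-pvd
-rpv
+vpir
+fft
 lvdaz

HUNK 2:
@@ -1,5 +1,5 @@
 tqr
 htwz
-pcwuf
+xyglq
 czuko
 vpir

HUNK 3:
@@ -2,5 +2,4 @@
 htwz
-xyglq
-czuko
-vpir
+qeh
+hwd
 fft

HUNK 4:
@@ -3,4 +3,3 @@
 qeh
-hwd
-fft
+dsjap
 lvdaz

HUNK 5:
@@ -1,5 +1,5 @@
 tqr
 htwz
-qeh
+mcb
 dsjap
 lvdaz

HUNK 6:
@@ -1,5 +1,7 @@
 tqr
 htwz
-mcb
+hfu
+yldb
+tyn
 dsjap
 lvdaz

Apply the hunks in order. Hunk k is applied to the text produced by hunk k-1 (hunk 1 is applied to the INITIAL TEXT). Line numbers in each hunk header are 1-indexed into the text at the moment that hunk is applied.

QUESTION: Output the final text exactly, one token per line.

Hunk 1: at line 4 remove [wny,pvd,rpv] add [vpir,fft] -> 7 lines: tqr htwz pcwuf czuko vpir fft lvdaz
Hunk 2: at line 1 remove [pcwuf] add [xyglq] -> 7 lines: tqr htwz xyglq czuko vpir fft lvdaz
Hunk 3: at line 2 remove [xyglq,czuko,vpir] add [qeh,hwd] -> 6 lines: tqr htwz qeh hwd fft lvdaz
Hunk 4: at line 3 remove [hwd,fft] add [dsjap] -> 5 lines: tqr htwz qeh dsjap lvdaz
Hunk 5: at line 1 remove [qeh] add [mcb] -> 5 lines: tqr htwz mcb dsjap lvdaz
Hunk 6: at line 1 remove [mcb] add [hfu,yldb,tyn] -> 7 lines: tqr htwz hfu yldb tyn dsjap lvdaz

Answer: tqr
htwz
hfu
yldb
tyn
dsjap
lvdaz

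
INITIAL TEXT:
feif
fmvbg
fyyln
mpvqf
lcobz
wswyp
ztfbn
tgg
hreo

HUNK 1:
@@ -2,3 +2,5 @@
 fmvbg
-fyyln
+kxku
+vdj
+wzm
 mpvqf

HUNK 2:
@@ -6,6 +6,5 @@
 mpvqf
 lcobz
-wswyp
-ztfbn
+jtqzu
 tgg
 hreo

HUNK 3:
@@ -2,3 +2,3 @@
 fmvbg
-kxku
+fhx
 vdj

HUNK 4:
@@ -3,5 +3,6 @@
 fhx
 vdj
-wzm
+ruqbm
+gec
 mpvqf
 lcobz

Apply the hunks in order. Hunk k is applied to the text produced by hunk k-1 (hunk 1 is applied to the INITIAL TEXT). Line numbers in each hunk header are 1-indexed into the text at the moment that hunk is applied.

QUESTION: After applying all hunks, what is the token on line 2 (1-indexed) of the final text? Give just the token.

Hunk 1: at line 2 remove [fyyln] add [kxku,vdj,wzm] -> 11 lines: feif fmvbg kxku vdj wzm mpvqf lcobz wswyp ztfbn tgg hreo
Hunk 2: at line 6 remove [wswyp,ztfbn] add [jtqzu] -> 10 lines: feif fmvbg kxku vdj wzm mpvqf lcobz jtqzu tgg hreo
Hunk 3: at line 2 remove [kxku] add [fhx] -> 10 lines: feif fmvbg fhx vdj wzm mpvqf lcobz jtqzu tgg hreo
Hunk 4: at line 3 remove [wzm] add [ruqbm,gec] -> 11 lines: feif fmvbg fhx vdj ruqbm gec mpvqf lcobz jtqzu tgg hreo
Final line 2: fmvbg

Answer: fmvbg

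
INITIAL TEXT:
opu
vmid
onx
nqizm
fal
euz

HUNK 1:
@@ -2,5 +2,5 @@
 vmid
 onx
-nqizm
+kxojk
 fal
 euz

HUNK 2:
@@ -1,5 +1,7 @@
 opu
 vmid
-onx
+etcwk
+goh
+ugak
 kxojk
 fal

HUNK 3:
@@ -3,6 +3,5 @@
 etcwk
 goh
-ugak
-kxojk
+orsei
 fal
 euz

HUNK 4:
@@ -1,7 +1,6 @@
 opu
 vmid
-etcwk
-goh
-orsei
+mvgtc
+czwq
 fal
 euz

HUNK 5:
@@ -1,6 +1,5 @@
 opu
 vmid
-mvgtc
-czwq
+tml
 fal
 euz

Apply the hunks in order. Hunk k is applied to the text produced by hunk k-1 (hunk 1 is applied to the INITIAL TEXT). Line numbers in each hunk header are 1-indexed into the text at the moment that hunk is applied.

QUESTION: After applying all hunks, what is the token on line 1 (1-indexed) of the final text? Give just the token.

Answer: opu

Derivation:
Hunk 1: at line 2 remove [nqizm] add [kxojk] -> 6 lines: opu vmid onx kxojk fal euz
Hunk 2: at line 1 remove [onx] add [etcwk,goh,ugak] -> 8 lines: opu vmid etcwk goh ugak kxojk fal euz
Hunk 3: at line 3 remove [ugak,kxojk] add [orsei] -> 7 lines: opu vmid etcwk goh orsei fal euz
Hunk 4: at line 1 remove [etcwk,goh,orsei] add [mvgtc,czwq] -> 6 lines: opu vmid mvgtc czwq fal euz
Hunk 5: at line 1 remove [mvgtc,czwq] add [tml] -> 5 lines: opu vmid tml fal euz
Final line 1: opu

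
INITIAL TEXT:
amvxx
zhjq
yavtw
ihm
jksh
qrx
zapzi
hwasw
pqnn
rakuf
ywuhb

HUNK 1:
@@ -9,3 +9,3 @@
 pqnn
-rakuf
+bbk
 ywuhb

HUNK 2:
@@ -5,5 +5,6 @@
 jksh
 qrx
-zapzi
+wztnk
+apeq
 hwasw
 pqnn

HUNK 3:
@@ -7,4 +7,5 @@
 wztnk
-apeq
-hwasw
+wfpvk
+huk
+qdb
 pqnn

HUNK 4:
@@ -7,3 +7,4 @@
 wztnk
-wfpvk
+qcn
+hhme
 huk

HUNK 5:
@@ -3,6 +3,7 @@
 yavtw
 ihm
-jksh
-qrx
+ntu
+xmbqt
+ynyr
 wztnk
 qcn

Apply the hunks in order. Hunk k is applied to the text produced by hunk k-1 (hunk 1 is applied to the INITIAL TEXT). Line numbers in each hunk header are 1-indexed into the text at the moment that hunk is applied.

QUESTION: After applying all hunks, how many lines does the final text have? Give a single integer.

Hunk 1: at line 9 remove [rakuf] add [bbk] -> 11 lines: amvxx zhjq yavtw ihm jksh qrx zapzi hwasw pqnn bbk ywuhb
Hunk 2: at line 5 remove [zapzi] add [wztnk,apeq] -> 12 lines: amvxx zhjq yavtw ihm jksh qrx wztnk apeq hwasw pqnn bbk ywuhb
Hunk 3: at line 7 remove [apeq,hwasw] add [wfpvk,huk,qdb] -> 13 lines: amvxx zhjq yavtw ihm jksh qrx wztnk wfpvk huk qdb pqnn bbk ywuhb
Hunk 4: at line 7 remove [wfpvk] add [qcn,hhme] -> 14 lines: amvxx zhjq yavtw ihm jksh qrx wztnk qcn hhme huk qdb pqnn bbk ywuhb
Hunk 5: at line 3 remove [jksh,qrx] add [ntu,xmbqt,ynyr] -> 15 lines: amvxx zhjq yavtw ihm ntu xmbqt ynyr wztnk qcn hhme huk qdb pqnn bbk ywuhb
Final line count: 15

Answer: 15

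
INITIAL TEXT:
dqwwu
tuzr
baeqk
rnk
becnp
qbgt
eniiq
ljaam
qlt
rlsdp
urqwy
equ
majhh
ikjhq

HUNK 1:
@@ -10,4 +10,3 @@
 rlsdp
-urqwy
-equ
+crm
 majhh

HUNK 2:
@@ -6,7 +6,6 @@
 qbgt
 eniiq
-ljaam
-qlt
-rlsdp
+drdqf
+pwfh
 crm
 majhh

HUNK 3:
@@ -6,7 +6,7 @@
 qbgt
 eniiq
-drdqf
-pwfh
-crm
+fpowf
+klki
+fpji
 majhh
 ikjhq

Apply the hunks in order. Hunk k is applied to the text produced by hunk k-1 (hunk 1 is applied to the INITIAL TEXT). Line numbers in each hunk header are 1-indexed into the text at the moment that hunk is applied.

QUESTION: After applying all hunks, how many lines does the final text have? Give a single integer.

Hunk 1: at line 10 remove [urqwy,equ] add [crm] -> 13 lines: dqwwu tuzr baeqk rnk becnp qbgt eniiq ljaam qlt rlsdp crm majhh ikjhq
Hunk 2: at line 6 remove [ljaam,qlt,rlsdp] add [drdqf,pwfh] -> 12 lines: dqwwu tuzr baeqk rnk becnp qbgt eniiq drdqf pwfh crm majhh ikjhq
Hunk 3: at line 6 remove [drdqf,pwfh,crm] add [fpowf,klki,fpji] -> 12 lines: dqwwu tuzr baeqk rnk becnp qbgt eniiq fpowf klki fpji majhh ikjhq
Final line count: 12

Answer: 12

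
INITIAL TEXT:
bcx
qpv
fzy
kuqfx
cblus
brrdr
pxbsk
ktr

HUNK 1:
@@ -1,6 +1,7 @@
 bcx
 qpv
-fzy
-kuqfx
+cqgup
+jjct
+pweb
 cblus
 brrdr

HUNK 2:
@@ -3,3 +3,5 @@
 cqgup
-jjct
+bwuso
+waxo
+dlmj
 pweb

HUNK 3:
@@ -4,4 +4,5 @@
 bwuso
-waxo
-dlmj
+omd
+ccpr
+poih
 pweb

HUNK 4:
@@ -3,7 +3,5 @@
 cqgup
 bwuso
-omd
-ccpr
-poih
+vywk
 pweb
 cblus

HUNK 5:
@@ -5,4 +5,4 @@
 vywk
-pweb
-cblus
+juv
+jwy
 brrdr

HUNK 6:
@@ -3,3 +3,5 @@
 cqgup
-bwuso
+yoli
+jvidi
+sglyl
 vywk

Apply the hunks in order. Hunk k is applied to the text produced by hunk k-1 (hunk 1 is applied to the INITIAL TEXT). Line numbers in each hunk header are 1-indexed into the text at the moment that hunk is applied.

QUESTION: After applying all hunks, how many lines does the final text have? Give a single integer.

Hunk 1: at line 1 remove [fzy,kuqfx] add [cqgup,jjct,pweb] -> 9 lines: bcx qpv cqgup jjct pweb cblus brrdr pxbsk ktr
Hunk 2: at line 3 remove [jjct] add [bwuso,waxo,dlmj] -> 11 lines: bcx qpv cqgup bwuso waxo dlmj pweb cblus brrdr pxbsk ktr
Hunk 3: at line 4 remove [waxo,dlmj] add [omd,ccpr,poih] -> 12 lines: bcx qpv cqgup bwuso omd ccpr poih pweb cblus brrdr pxbsk ktr
Hunk 4: at line 3 remove [omd,ccpr,poih] add [vywk] -> 10 lines: bcx qpv cqgup bwuso vywk pweb cblus brrdr pxbsk ktr
Hunk 5: at line 5 remove [pweb,cblus] add [juv,jwy] -> 10 lines: bcx qpv cqgup bwuso vywk juv jwy brrdr pxbsk ktr
Hunk 6: at line 3 remove [bwuso] add [yoli,jvidi,sglyl] -> 12 lines: bcx qpv cqgup yoli jvidi sglyl vywk juv jwy brrdr pxbsk ktr
Final line count: 12

Answer: 12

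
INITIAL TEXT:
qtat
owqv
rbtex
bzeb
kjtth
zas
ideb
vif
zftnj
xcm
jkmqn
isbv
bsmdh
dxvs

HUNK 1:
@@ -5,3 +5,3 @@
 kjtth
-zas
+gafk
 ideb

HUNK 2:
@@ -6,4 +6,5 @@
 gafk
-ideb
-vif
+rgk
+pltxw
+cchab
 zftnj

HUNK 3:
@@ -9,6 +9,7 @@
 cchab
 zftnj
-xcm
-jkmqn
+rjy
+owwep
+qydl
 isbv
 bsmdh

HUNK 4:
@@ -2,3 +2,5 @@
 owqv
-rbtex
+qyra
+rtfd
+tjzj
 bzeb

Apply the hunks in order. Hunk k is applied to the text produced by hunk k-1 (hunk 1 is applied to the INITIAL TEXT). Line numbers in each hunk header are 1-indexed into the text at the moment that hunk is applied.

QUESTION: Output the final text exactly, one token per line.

Hunk 1: at line 5 remove [zas] add [gafk] -> 14 lines: qtat owqv rbtex bzeb kjtth gafk ideb vif zftnj xcm jkmqn isbv bsmdh dxvs
Hunk 2: at line 6 remove [ideb,vif] add [rgk,pltxw,cchab] -> 15 lines: qtat owqv rbtex bzeb kjtth gafk rgk pltxw cchab zftnj xcm jkmqn isbv bsmdh dxvs
Hunk 3: at line 9 remove [xcm,jkmqn] add [rjy,owwep,qydl] -> 16 lines: qtat owqv rbtex bzeb kjtth gafk rgk pltxw cchab zftnj rjy owwep qydl isbv bsmdh dxvs
Hunk 4: at line 2 remove [rbtex] add [qyra,rtfd,tjzj] -> 18 lines: qtat owqv qyra rtfd tjzj bzeb kjtth gafk rgk pltxw cchab zftnj rjy owwep qydl isbv bsmdh dxvs

Answer: qtat
owqv
qyra
rtfd
tjzj
bzeb
kjtth
gafk
rgk
pltxw
cchab
zftnj
rjy
owwep
qydl
isbv
bsmdh
dxvs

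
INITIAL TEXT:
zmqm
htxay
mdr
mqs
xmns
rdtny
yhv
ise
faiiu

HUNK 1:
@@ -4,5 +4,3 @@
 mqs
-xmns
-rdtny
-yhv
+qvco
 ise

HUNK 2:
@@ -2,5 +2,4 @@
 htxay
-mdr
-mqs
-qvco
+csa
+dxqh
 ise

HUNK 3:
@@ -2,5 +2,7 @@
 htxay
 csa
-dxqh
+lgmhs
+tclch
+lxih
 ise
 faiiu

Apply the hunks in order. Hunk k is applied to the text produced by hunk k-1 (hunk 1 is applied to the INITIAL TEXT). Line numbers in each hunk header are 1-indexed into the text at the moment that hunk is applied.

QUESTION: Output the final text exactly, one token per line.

Hunk 1: at line 4 remove [xmns,rdtny,yhv] add [qvco] -> 7 lines: zmqm htxay mdr mqs qvco ise faiiu
Hunk 2: at line 2 remove [mdr,mqs,qvco] add [csa,dxqh] -> 6 lines: zmqm htxay csa dxqh ise faiiu
Hunk 3: at line 2 remove [dxqh] add [lgmhs,tclch,lxih] -> 8 lines: zmqm htxay csa lgmhs tclch lxih ise faiiu

Answer: zmqm
htxay
csa
lgmhs
tclch
lxih
ise
faiiu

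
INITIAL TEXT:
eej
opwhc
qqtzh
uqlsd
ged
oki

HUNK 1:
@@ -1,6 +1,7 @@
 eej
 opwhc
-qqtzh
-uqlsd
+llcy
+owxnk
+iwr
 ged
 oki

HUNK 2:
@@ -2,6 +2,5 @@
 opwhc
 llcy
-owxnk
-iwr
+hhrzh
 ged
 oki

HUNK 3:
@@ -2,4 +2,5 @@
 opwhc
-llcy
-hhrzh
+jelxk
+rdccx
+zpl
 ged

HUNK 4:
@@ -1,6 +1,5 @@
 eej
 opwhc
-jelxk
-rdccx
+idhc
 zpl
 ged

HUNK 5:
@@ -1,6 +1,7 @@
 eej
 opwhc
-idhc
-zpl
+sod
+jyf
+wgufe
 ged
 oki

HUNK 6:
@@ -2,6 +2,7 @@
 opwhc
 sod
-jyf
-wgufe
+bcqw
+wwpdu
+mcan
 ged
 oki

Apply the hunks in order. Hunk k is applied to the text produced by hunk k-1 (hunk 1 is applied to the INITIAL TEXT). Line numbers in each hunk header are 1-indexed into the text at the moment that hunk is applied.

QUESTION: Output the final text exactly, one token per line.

Hunk 1: at line 1 remove [qqtzh,uqlsd] add [llcy,owxnk,iwr] -> 7 lines: eej opwhc llcy owxnk iwr ged oki
Hunk 2: at line 2 remove [owxnk,iwr] add [hhrzh] -> 6 lines: eej opwhc llcy hhrzh ged oki
Hunk 3: at line 2 remove [llcy,hhrzh] add [jelxk,rdccx,zpl] -> 7 lines: eej opwhc jelxk rdccx zpl ged oki
Hunk 4: at line 1 remove [jelxk,rdccx] add [idhc] -> 6 lines: eej opwhc idhc zpl ged oki
Hunk 5: at line 1 remove [idhc,zpl] add [sod,jyf,wgufe] -> 7 lines: eej opwhc sod jyf wgufe ged oki
Hunk 6: at line 2 remove [jyf,wgufe] add [bcqw,wwpdu,mcan] -> 8 lines: eej opwhc sod bcqw wwpdu mcan ged oki

Answer: eej
opwhc
sod
bcqw
wwpdu
mcan
ged
oki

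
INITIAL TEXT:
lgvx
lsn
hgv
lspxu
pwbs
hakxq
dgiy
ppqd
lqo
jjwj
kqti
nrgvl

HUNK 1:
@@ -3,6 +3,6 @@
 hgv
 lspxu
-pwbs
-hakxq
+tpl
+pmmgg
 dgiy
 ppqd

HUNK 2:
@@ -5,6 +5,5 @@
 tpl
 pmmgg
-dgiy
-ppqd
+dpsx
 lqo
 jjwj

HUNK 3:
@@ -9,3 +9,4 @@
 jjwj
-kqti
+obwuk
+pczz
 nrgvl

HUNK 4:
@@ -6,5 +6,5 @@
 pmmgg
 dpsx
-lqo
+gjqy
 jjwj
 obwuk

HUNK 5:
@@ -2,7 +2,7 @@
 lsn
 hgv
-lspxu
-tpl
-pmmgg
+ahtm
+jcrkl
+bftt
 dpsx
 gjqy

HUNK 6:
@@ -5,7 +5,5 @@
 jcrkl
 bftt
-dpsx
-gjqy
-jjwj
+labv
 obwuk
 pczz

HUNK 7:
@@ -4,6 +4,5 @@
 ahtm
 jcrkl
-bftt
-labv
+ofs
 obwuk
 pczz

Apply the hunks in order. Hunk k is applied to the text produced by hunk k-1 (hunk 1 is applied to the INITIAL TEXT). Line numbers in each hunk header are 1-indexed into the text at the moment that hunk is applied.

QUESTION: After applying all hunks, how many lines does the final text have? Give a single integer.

Hunk 1: at line 3 remove [pwbs,hakxq] add [tpl,pmmgg] -> 12 lines: lgvx lsn hgv lspxu tpl pmmgg dgiy ppqd lqo jjwj kqti nrgvl
Hunk 2: at line 5 remove [dgiy,ppqd] add [dpsx] -> 11 lines: lgvx lsn hgv lspxu tpl pmmgg dpsx lqo jjwj kqti nrgvl
Hunk 3: at line 9 remove [kqti] add [obwuk,pczz] -> 12 lines: lgvx lsn hgv lspxu tpl pmmgg dpsx lqo jjwj obwuk pczz nrgvl
Hunk 4: at line 6 remove [lqo] add [gjqy] -> 12 lines: lgvx lsn hgv lspxu tpl pmmgg dpsx gjqy jjwj obwuk pczz nrgvl
Hunk 5: at line 2 remove [lspxu,tpl,pmmgg] add [ahtm,jcrkl,bftt] -> 12 lines: lgvx lsn hgv ahtm jcrkl bftt dpsx gjqy jjwj obwuk pczz nrgvl
Hunk 6: at line 5 remove [dpsx,gjqy,jjwj] add [labv] -> 10 lines: lgvx lsn hgv ahtm jcrkl bftt labv obwuk pczz nrgvl
Hunk 7: at line 4 remove [bftt,labv] add [ofs] -> 9 lines: lgvx lsn hgv ahtm jcrkl ofs obwuk pczz nrgvl
Final line count: 9

Answer: 9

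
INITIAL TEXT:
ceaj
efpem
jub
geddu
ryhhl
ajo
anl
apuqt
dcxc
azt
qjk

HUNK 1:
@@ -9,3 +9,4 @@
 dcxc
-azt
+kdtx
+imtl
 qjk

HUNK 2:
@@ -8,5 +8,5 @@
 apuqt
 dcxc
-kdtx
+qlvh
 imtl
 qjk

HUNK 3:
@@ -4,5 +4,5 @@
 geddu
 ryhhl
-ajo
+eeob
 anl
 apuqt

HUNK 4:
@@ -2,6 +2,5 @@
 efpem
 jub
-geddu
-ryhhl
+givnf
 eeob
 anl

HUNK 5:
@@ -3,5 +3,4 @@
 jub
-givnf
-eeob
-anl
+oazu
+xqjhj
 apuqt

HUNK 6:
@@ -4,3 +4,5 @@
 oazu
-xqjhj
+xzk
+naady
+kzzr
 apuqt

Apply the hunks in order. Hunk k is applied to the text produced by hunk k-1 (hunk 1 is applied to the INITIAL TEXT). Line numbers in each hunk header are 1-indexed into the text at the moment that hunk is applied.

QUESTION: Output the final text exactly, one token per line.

Answer: ceaj
efpem
jub
oazu
xzk
naady
kzzr
apuqt
dcxc
qlvh
imtl
qjk

Derivation:
Hunk 1: at line 9 remove [azt] add [kdtx,imtl] -> 12 lines: ceaj efpem jub geddu ryhhl ajo anl apuqt dcxc kdtx imtl qjk
Hunk 2: at line 8 remove [kdtx] add [qlvh] -> 12 lines: ceaj efpem jub geddu ryhhl ajo anl apuqt dcxc qlvh imtl qjk
Hunk 3: at line 4 remove [ajo] add [eeob] -> 12 lines: ceaj efpem jub geddu ryhhl eeob anl apuqt dcxc qlvh imtl qjk
Hunk 4: at line 2 remove [geddu,ryhhl] add [givnf] -> 11 lines: ceaj efpem jub givnf eeob anl apuqt dcxc qlvh imtl qjk
Hunk 5: at line 3 remove [givnf,eeob,anl] add [oazu,xqjhj] -> 10 lines: ceaj efpem jub oazu xqjhj apuqt dcxc qlvh imtl qjk
Hunk 6: at line 4 remove [xqjhj] add [xzk,naady,kzzr] -> 12 lines: ceaj efpem jub oazu xzk naady kzzr apuqt dcxc qlvh imtl qjk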